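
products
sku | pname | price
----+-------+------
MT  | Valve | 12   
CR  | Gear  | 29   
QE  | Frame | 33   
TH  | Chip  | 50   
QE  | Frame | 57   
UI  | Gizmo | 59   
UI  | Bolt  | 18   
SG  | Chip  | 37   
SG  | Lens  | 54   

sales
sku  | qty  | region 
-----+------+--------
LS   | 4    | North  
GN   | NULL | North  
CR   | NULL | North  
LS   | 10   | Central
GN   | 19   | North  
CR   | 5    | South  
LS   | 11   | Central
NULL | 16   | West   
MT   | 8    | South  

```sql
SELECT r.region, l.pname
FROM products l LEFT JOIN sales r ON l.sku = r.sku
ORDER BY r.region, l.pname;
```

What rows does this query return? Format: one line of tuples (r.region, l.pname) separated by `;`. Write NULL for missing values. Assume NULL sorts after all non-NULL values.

LEFT JOIN keeps every row from `products`; unmatched rows get NULL for `sales`'s columns.
Matching on l.sku = r.sku. A NULL in a compared column never satisfies the condition.
- l row (sku=MT): matches 1 r row(s) → 1 output row(s).
- l row (sku=CR): matches 2 r row(s) → 2 output row(s).
- l row (sku=QE): no match → kept, r columns NULL.
- l row (sku=TH): no match → kept, r columns NULL.
- l row (sku=QE): no match → kept, r columns NULL.
- l row (sku=UI): no match → kept, r columns NULL.
- l row (sku=UI): no match → kept, r columns NULL.
- l row (sku=SG): no match → kept, r columns NULL.
- l row (sku=SG): no match → kept, r columns NULL.
After projecting and ordering:
r.region | l.pname
North | Gear
South | Gear
South | Valve
NULL | Bolt
NULL | Chip
NULL | Chip
NULL | Frame
NULL | Frame
NULL | Gizmo
NULL | Lens

(North, Gear); (South, Gear); (South, Valve); (NULL, Bolt); (NULL, Chip); (NULL, Chip); (NULL, Frame); (NULL, Frame); (NULL, Gizmo); (NULL, Lens)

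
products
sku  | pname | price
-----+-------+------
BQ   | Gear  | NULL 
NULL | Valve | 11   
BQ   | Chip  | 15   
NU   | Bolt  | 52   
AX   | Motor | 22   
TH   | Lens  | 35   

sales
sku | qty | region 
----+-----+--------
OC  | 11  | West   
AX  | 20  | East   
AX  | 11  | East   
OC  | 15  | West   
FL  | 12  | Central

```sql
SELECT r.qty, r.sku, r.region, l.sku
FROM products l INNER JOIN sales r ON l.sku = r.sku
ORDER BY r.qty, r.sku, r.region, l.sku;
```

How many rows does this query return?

INNER JOIN keeps only pairs where the ON condition holds.
Matching on l.sku = r.sku. A NULL in a compared column never satisfies the condition.
- sku=BQ: no matching r row, dropped.
- sku=NULL: no matching r row, dropped.
- sku=BQ: no matching r row, dropped.
- sku=NU: no matching r row, dropped.
- sku=AX: 2 matching r row(s), so 2 row(s) emitted.
- sku=TH: no matching r row, dropped.
Total: 2 rows.

2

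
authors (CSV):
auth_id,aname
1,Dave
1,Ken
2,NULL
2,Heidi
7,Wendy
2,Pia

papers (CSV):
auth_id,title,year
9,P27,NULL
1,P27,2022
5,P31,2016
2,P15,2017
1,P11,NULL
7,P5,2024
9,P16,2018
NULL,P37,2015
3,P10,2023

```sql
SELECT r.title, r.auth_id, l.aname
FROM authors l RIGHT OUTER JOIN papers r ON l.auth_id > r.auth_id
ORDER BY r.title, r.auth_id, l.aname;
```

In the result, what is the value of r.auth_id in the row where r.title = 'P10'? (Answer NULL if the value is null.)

RIGHT JOIN keeps every row from `papers`; unmatched rows get NULL for `authors`'s columns.
Matching on l.auth_id > r.auth_id. A NULL in a compared column never satisfies the condition.
Matched pairs: 11; unmatched r rows kept: 4.

3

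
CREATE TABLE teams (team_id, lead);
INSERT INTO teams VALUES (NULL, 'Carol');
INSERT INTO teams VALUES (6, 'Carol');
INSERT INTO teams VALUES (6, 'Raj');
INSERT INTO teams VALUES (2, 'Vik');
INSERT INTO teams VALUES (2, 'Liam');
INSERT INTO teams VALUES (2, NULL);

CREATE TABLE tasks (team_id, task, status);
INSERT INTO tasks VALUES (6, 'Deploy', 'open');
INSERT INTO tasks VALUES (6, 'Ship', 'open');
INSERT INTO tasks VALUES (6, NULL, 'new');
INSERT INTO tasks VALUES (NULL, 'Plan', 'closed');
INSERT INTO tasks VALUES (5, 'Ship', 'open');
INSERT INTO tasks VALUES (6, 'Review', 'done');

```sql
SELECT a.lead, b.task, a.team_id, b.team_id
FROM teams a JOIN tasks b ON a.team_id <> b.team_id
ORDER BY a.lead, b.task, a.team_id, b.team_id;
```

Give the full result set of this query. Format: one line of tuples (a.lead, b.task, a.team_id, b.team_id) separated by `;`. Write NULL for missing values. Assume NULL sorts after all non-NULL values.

(Carol, Ship, 6, 5); (Liam, Deploy, 2, 6); (Liam, Review, 2, 6); (Liam, Ship, 2, 5); (Liam, Ship, 2, 6); (Liam, NULL, 2, 6); (Raj, Ship, 6, 5); (Vik, Deploy, 2, 6); (Vik, Review, 2, 6); (Vik, Ship, 2, 5); (Vik, Ship, 2, 6); (Vik, NULL, 2, 6); (NULL, Deploy, 2, 6); (NULL, Review, 2, 6); (NULL, Ship, 2, 5); (NULL, Ship, 2, 6); (NULL, NULL, 2, 6)

INNER JOIN keeps only pairs where the ON condition holds.
Matching on a.team_id <> b.team_id. A NULL in a compared column never satisfies the condition.
- a[0] team_id=NULL → no match; dropped.
- a[1] team_id=6 → 1 match(es) in b → 1 row(s).
- a[2] team_id=6 → 1 match(es) in b → 1 row(s).
- a[3] team_id=2 → 5 match(es) in b → 5 row(s).
- a[4] team_id=2 → 5 match(es) in b → 5 row(s).
- a[5] team_id=2 → 5 match(es) in b → 5 row(s).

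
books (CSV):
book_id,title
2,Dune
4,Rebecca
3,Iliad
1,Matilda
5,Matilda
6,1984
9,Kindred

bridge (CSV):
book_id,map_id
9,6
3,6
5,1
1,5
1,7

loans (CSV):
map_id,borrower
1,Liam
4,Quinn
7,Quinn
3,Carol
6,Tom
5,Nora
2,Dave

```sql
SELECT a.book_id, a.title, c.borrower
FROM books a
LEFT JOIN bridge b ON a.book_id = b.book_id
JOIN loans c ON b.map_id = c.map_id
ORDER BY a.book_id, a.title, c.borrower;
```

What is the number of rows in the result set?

Evaluate left to right. First `books a LEFT JOIN bridge b` on book_id: 8 row(s).
Then INNER JOIN `loans c` on map_id: keep only rows whose b.map_id appears in c.
Result: 5 row(s).

5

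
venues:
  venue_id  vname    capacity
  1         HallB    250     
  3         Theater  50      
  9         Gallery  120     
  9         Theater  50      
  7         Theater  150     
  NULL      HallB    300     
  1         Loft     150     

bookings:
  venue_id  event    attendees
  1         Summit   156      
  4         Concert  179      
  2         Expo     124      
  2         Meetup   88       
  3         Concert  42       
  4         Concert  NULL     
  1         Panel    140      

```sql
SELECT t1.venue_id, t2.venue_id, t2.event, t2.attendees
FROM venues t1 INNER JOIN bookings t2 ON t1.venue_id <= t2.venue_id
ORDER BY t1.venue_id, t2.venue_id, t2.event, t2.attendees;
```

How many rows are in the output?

17

INNER JOIN keeps only pairs where the ON condition holds.
Matching on t1.venue_id <= t2.venue_id. A NULL in a compared column never satisfies the condition.
- venue_id=1: 7 matching t2 row(s), so 7 row(s) emitted.
- venue_id=3: 3 matching t2 row(s), so 3 row(s) emitted.
- venue_id=9: no matching t2 row, dropped.
- venue_id=9: no matching t2 row, dropped.
- venue_id=7: no matching t2 row, dropped.
- venue_id=NULL: no matching t2 row, dropped.
- venue_id=1: 7 matching t2 row(s), so 7 row(s) emitted.
Total: 17 rows.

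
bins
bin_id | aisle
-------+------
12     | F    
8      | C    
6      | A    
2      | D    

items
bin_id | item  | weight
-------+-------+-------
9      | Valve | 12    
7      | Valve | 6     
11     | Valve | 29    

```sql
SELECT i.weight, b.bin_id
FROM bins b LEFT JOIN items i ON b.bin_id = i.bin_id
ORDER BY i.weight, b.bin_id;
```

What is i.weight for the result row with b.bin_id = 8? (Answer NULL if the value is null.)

NULL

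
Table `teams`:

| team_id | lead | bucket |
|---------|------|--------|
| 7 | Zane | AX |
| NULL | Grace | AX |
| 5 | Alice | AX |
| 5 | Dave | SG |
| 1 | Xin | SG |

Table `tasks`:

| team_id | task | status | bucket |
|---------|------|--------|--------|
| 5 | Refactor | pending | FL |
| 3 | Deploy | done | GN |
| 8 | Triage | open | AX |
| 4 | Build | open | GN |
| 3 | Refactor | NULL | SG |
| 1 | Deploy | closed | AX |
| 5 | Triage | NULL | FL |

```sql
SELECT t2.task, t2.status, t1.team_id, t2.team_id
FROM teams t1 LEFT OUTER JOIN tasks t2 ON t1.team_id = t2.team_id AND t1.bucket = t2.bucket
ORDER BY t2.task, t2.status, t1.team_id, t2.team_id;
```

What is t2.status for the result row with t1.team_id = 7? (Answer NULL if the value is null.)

NULL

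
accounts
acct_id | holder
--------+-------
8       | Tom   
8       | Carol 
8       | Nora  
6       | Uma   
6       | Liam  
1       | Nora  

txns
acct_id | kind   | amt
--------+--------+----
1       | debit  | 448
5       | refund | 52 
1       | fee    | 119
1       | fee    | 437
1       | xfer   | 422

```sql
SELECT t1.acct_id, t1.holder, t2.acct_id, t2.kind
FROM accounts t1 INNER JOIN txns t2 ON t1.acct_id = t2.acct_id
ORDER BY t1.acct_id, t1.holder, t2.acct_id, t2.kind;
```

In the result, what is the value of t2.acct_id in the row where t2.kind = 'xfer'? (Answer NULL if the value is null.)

INNER JOIN keeps only pairs where the ON condition holds.
Matching on t1.acct_id = t2.acct_id.
Matched pairs: 4.

1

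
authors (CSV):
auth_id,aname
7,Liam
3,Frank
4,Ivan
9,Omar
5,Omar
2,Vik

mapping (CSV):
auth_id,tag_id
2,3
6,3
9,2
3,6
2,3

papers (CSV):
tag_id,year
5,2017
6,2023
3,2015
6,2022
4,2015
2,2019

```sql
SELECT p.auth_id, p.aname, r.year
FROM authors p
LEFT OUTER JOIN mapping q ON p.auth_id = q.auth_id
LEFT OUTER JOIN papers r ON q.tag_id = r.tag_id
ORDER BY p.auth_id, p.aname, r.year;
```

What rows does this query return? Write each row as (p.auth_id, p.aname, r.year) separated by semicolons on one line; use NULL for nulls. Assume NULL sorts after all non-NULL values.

(2, Vik, 2015); (2, Vik, 2015); (3, Frank, 2022); (3, Frank, 2023); (4, Ivan, NULL); (5, Omar, NULL); (7, Liam, NULL); (9, Omar, 2019)

Step 1 — p LEFT JOIN q on auth_id → 7 row(s).
Then LEFT JOIN `papers r` on tag_id: each of those 7 rows is kept; rows whose q.tag_id has no match in r get NULL for r's columns.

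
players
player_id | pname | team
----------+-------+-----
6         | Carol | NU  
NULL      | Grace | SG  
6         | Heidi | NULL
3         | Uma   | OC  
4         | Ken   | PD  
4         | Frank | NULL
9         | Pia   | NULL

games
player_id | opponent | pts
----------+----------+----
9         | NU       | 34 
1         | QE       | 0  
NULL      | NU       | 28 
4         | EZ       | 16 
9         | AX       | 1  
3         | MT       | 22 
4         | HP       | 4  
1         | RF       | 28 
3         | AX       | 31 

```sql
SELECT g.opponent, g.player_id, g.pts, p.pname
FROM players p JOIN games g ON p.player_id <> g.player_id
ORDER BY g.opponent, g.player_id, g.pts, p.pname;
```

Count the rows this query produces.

40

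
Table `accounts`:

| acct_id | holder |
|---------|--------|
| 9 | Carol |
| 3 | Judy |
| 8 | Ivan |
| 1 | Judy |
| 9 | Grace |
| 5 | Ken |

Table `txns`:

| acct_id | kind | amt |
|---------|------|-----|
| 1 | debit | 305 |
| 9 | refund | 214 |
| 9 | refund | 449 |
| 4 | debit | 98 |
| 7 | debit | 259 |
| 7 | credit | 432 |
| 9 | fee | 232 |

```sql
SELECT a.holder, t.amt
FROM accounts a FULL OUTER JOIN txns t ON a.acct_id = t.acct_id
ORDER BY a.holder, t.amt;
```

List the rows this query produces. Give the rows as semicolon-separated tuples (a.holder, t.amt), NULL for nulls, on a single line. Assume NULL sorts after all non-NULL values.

FULL OUTER JOIN keeps every row from both sides; unmatched rows get NULL for the other side's columns.
Matching on a.acct_id = t.acct_id.
Matched pairs: 7; unmatched a rows kept: 3; unmatched t rows kept: 3.

(Carol, 214); (Carol, 232); (Carol, 449); (Grace, 214); (Grace, 232); (Grace, 449); (Ivan, NULL); (Judy, 305); (Judy, NULL); (Ken, NULL); (NULL, 98); (NULL, 259); (NULL, 432)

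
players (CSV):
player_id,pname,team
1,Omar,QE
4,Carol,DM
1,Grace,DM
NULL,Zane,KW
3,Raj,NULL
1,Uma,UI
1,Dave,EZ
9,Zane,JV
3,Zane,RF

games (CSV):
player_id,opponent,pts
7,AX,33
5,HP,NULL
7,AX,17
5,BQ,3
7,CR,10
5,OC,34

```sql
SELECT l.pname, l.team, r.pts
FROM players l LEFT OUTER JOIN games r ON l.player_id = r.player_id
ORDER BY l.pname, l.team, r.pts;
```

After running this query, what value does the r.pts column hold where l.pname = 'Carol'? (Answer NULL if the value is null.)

LEFT JOIN keeps every row from `players`; unmatched rows get NULL for `games`'s columns.
Matching on l.player_id = r.player_id. A NULL in a compared column never satisfies the condition.
- l row (player_id=1): no match → kept, r columns NULL.
- l row (player_id=4): no match → kept, r columns NULL.
- l row (player_id=1): no match → kept, r columns NULL.
- l row (player_id=NULL): no match → kept, r columns NULL.
- l row (player_id=3): no match → kept, r columns NULL.
- l row (player_id=1): no match → kept, r columns NULL.
- l row (player_id=1): no match → kept, r columns NULL.
- l row (player_id=9): no match → kept, r columns NULL.
- l row (player_id=3): no match → kept, r columns NULL.

NULL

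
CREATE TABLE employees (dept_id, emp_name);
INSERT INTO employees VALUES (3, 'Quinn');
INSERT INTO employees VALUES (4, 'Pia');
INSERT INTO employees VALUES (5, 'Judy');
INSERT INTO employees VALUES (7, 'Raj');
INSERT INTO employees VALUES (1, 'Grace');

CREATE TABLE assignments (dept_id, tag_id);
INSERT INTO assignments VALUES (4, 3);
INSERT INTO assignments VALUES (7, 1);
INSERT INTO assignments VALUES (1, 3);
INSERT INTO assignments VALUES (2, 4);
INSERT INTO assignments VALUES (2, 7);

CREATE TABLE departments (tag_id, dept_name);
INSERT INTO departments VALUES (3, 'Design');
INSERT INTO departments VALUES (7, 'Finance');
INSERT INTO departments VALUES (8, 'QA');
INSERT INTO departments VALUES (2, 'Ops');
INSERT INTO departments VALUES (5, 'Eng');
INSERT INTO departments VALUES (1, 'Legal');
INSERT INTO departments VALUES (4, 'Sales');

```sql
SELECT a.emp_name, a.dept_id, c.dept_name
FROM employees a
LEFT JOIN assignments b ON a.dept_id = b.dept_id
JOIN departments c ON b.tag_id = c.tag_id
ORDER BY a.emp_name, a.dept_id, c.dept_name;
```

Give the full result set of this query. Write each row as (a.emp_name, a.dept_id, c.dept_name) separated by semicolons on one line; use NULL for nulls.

Joins associate left-to-right: employees LEFT JOIN assignments on dept_id gives 5 intermediate row(s).
Then INNER JOIN `departments c` on tag_id: keep only rows whose b.tag_id appears in c.

(Grace, 1, Design); (Pia, 4, Design); (Raj, 7, Legal)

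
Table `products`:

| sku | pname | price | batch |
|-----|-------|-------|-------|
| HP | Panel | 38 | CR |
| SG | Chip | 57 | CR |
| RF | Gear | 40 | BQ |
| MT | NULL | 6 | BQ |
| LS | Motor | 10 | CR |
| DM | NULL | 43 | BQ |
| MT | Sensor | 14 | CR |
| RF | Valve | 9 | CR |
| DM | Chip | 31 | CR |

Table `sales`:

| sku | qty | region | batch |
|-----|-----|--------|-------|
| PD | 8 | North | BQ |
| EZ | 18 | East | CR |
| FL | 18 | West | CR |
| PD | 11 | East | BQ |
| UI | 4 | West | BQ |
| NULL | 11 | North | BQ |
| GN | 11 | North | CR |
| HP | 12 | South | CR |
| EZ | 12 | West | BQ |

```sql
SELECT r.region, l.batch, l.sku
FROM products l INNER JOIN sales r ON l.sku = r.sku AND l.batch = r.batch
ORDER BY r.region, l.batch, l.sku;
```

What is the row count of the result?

1

INNER JOIN keeps only pairs where the ON condition holds.
Matching on l.sku = r.sku AND l.batch = r.batch. A NULL in a compared column never satisfies the condition.
Matched pairs: 1.
Total: 1 rows.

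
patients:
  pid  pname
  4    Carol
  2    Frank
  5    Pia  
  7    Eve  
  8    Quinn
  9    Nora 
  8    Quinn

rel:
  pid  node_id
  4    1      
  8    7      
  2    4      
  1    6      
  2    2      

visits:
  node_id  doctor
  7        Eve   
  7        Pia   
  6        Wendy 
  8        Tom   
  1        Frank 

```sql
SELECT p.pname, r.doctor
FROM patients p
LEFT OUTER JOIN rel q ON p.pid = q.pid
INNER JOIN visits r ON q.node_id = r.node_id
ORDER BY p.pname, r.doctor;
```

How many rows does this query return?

Evaluate left to right. First `patients p LEFT JOIN rel q` on pid: 8 row(s).
Then INNER JOIN `visits r` on node_id: keep only rows whose q.node_id appears in r.
Result: 5 row(s).

5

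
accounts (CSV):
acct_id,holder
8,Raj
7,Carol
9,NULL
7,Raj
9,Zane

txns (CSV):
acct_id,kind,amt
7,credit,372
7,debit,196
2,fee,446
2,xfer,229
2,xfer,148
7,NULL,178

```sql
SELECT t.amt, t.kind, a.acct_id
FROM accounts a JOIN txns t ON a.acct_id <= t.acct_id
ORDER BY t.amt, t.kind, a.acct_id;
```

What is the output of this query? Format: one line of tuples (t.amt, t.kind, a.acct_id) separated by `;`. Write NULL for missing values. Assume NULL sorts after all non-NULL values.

(178, NULL, 7); (178, NULL, 7); (196, debit, 7); (196, debit, 7); (372, credit, 7); (372, credit, 7)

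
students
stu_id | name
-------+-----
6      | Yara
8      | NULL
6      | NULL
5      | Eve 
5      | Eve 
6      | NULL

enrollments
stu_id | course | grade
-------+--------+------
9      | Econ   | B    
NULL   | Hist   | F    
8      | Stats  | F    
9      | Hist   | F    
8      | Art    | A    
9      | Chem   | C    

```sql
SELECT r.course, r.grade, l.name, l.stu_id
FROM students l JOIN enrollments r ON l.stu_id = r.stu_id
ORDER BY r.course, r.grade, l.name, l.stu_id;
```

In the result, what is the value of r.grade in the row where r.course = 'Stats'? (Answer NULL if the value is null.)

F

INNER JOIN keeps only pairs where the ON condition holds.
Matching on l.stu_id = r.stu_id. A NULL in a compared column never satisfies the condition.
Matched pairs: 2.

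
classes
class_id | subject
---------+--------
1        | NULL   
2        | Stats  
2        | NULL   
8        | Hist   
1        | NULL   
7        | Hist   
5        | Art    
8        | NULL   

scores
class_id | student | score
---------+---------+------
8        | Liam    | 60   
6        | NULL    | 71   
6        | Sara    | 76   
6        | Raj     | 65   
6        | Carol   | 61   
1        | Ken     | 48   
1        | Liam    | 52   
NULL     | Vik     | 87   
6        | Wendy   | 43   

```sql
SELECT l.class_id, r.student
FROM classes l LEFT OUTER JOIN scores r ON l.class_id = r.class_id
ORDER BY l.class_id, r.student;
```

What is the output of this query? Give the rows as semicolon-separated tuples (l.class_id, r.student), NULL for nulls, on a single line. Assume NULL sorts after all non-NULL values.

(1, Ken); (1, Ken); (1, Liam); (1, Liam); (2, NULL); (2, NULL); (5, NULL); (7, NULL); (8, Liam); (8, Liam)

LEFT JOIN keeps every row from `classes`; unmatched rows get NULL for `scores`'s columns.
Matching on l.class_id = r.class_id. A NULL in a compared column never satisfies the condition.
- l[0] class_id=1 → 2 match(es) in r → 2 row(s).
- l[1] class_id=2 → no match; kept with NULLs on the r side.
- l[2] class_id=2 → no match; kept with NULLs on the r side.
- l[3] class_id=8 → 1 match(es) in r → 1 row(s).
- l[4] class_id=1 → 2 match(es) in r → 2 row(s).
- l[5] class_id=7 → no match; kept with NULLs on the r side.
- l[6] class_id=5 → no match; kept with NULLs on the r side.
- l[7] class_id=8 → 1 match(es) in r → 1 row(s).
After projecting and ordering:
l.class_id | r.student
1 | Ken
1 | Ken
1 | Liam
1 | Liam
2 | NULL
2 | NULL
5 | NULL
7 | NULL
8 | Liam
8 | Liam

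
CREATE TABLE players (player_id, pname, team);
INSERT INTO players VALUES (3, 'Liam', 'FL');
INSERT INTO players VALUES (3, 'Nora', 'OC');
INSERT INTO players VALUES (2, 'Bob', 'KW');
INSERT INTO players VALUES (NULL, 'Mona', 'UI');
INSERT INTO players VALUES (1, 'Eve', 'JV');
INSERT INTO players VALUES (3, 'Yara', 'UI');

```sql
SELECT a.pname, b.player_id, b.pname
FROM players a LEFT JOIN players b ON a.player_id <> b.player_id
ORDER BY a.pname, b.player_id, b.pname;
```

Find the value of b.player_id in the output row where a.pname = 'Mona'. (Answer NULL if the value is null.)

NULL

LEFT JOIN keeps every row from `players a`; unmatched rows get NULL for `players b`'s columns.
Matching on a.player_id <> b.player_id. A NULL in a compared column never satisfies the condition.
- a (player_id=3) pairs with 2 row(s) of b.
- a (player_id=3) pairs with 2 row(s) of b.
- a (player_id=2) pairs with 4 row(s) of b.
- a (player_id=NULL) has no partner → padded with NULL.
- a (player_id=1) pairs with 4 row(s) of b.
- a (player_id=3) pairs with 2 row(s) of b.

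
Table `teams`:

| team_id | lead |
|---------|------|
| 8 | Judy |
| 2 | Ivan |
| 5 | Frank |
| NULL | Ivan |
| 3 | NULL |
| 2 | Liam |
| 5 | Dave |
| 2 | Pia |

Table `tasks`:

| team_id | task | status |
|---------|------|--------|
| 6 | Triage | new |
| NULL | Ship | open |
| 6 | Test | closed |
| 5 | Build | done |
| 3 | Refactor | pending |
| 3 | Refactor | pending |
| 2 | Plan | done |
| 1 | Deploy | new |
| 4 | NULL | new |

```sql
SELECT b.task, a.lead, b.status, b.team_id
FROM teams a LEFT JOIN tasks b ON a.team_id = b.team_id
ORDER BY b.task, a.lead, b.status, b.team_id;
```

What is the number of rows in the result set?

9

LEFT JOIN keeps every row from `teams`; unmatched rows get NULL for `tasks`'s columns.
Matching on a.team_id = b.team_id. A NULL in a compared column never satisfies the condition.
- a row (team_id=8): no match → kept, b columns NULL.
- a row (team_id=2): matches 1 b row(s) → 1 output row(s).
- a row (team_id=5): matches 1 b row(s) → 1 output row(s).
- a row (team_id=NULL): no match → kept, b columns NULL.
- a row (team_id=3): matches 2 b row(s) → 2 output row(s).
- a row (team_id=2): matches 1 b row(s) → 1 output row(s).
- a row (team_id=5): matches 1 b row(s) → 1 output row(s).
- a row (team_id=2): matches 1 b row(s) → 1 output row(s).
Total: 7 matched + 2 padded = 9 rows.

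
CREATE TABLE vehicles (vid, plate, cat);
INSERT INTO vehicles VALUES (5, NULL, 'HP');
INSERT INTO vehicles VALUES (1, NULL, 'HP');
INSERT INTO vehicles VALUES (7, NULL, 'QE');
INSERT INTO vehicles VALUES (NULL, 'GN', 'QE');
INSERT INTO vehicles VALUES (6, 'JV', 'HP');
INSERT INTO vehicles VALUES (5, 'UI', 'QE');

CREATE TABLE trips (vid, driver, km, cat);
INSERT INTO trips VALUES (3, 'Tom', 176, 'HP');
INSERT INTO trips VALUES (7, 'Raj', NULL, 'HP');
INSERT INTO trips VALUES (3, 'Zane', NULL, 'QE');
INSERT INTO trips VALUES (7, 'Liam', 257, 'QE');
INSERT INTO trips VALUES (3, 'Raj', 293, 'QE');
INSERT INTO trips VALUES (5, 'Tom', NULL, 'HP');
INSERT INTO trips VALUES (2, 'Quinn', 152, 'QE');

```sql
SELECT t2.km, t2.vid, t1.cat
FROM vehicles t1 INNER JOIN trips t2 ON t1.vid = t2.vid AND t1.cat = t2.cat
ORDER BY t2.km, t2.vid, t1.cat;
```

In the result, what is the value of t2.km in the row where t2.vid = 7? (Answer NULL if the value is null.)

257

INNER JOIN keeps only pairs where the ON condition holds.
Matching on t1.vid = t2.vid AND t1.cat = t2.cat. A NULL in a compared column never satisfies the condition.
- t1 (vid=5, cat=HP) pairs with 1 row(s) of t2.
- t1 (vid=1, cat=HP) has no partner → excluded.
- t1 (vid=7, cat=QE) pairs with 1 row(s) of t2.
- t1 (vid=NULL, cat=QE) has no partner → excluded.
- t1 (vid=6, cat=HP) has no partner → excluded.
- t1 (vid=5, cat=QE) has no partner → excluded.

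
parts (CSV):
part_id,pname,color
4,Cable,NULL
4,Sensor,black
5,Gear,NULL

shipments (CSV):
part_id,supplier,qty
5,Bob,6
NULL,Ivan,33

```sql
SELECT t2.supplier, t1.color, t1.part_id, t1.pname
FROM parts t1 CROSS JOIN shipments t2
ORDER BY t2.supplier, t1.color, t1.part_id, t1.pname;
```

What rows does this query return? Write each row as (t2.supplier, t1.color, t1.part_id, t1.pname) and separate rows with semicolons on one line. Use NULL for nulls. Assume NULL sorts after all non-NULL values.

(Bob, black, 4, Sensor); (Bob, NULL, 4, Cable); (Bob, NULL, 5, Gear); (Ivan, black, 4, Sensor); (Ivan, NULL, 4, Cable); (Ivan, NULL, 5, Gear)

CROSS JOIN pairs every row of `parts` with every row of `shipments`: 3 × 2 = 6 rows.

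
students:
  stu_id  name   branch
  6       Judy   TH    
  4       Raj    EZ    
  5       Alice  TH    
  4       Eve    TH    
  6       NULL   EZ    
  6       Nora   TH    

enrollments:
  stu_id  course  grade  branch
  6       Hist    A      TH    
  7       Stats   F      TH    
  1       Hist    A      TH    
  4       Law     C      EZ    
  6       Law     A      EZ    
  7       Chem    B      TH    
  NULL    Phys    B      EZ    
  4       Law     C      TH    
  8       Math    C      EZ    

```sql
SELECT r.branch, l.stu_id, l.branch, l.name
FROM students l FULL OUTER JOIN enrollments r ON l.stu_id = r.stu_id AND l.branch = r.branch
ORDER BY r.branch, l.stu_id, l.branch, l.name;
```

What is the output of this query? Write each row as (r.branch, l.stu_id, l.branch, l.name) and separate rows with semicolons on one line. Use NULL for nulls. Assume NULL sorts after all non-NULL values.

FULL OUTER JOIN keeps every row from both sides; unmatched rows get NULL for the other side's columns.
Matching on l.stu_id = r.stu_id AND l.branch = r.branch. A NULL in a compared column never satisfies the condition.
- l row (stu_id=6, branch=TH): matches 1 r row(s) → 1 output row(s).
- l row (stu_id=4, branch=EZ): matches 1 r row(s) → 1 output row(s).
- l row (stu_id=5, branch=TH): no match → kept, r columns NULL.
- l row (stu_id=4, branch=TH): matches 1 r row(s) → 1 output row(s).
- l row (stu_id=6, branch=EZ): matches 1 r row(s) → 1 output row(s).
- l row (stu_id=6, branch=TH): matches 1 r row(s) → 1 output row(s).
- 5 row(s) from r found no l partner → padded with NULL.

(EZ, 4, EZ, Raj); (EZ, 6, EZ, NULL); (EZ, NULL, NULL, NULL); (EZ, NULL, NULL, NULL); (TH, 4, TH, Eve); (TH, 6, TH, Judy); (TH, 6, TH, Nora); (TH, NULL, NULL, NULL); (TH, NULL, NULL, NULL); (TH, NULL, NULL, NULL); (NULL, 5, TH, Alice)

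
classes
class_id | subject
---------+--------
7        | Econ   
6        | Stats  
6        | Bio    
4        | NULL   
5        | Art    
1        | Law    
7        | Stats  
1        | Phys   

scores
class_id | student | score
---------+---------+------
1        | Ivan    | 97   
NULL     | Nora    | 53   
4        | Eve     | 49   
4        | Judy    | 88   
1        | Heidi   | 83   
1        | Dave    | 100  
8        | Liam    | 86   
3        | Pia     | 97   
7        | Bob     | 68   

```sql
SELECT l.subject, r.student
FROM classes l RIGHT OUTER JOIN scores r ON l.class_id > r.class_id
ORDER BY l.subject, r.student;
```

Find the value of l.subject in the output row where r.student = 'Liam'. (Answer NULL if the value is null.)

NULL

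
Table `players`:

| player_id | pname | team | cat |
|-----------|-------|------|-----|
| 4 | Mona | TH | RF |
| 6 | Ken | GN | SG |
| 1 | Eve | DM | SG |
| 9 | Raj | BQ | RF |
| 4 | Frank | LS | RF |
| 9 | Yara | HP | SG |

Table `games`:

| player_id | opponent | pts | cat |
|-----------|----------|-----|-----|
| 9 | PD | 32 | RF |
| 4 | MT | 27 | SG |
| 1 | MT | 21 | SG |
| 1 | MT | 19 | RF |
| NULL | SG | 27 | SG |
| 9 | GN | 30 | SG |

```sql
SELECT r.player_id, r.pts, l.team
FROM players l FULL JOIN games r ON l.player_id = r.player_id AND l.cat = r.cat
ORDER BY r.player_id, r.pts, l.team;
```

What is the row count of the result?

9

FULL OUTER JOIN keeps every row from both sides; unmatched rows get NULL for the other side's columns.
Matching on l.player_id = r.player_id AND l.cat = r.cat. A NULL in a compared column never satisfies the condition.
- l row (player_id=4, cat=RF): no match → kept, r columns NULL.
- l row (player_id=6, cat=SG): no match → kept, r columns NULL.
- l row (player_id=1, cat=SG): matches 1 r row(s) → 1 output row(s).
- l row (player_id=9, cat=RF): matches 1 r row(s) → 1 output row(s).
- l row (player_id=4, cat=RF): no match → kept, r columns NULL.
- l row (player_id=9, cat=SG): matches 1 r row(s) → 1 output row(s).
- plus 3 unmatched r row(s), each kept with NULL l columns.
Total: 3 matched + 6 padded = 9 rows.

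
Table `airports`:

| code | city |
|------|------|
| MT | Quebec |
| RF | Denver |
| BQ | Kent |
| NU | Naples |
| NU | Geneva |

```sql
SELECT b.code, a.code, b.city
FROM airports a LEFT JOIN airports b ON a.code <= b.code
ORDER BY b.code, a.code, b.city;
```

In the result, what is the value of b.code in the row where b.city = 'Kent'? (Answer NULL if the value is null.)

LEFT JOIN keeps every row from `airports a`; unmatched rows get NULL for `airports b`'s columns.
Matching on a.code <= b.code.
- a row (code=MT): matches 4 b row(s) → 4 output row(s).
- a row (code=RF): matches 1 b row(s) → 1 output row(s).
- a row (code=BQ): matches 5 b row(s) → 5 output row(s).
- a row (code=NU): matches 3 b row(s) → 3 output row(s).
- a row (code=NU): matches 3 b row(s) → 3 output row(s).

BQ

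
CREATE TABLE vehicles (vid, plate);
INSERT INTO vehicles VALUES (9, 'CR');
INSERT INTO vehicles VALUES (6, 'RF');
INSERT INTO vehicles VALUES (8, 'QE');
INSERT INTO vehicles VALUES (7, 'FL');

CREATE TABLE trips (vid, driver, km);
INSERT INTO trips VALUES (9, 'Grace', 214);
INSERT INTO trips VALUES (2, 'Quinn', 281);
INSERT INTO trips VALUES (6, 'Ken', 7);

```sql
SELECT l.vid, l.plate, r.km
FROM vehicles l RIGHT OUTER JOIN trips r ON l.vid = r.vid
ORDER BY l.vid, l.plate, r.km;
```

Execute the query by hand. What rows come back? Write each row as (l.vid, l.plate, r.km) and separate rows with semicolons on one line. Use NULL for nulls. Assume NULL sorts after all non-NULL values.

(6, RF, 7); (9, CR, 214); (NULL, NULL, 281)

RIGHT JOIN keeps every row from `trips`; unmatched rows get NULL for `vehicles`'s columns.
Matching on l.vid = r.vid.
- l (vid=9) pairs with 1 row(s) of r.
- l (vid=6) pairs with 1 row(s) of r.
- l (vid=8) has no partner in r.
- l (vid=7) has no partner in r.
- 1 row(s) from r found no l partner → padded with NULL.
After projecting and ordering:
l.vid | l.plate | r.km
6 | RF | 7
9 | CR | 214
NULL | NULL | 281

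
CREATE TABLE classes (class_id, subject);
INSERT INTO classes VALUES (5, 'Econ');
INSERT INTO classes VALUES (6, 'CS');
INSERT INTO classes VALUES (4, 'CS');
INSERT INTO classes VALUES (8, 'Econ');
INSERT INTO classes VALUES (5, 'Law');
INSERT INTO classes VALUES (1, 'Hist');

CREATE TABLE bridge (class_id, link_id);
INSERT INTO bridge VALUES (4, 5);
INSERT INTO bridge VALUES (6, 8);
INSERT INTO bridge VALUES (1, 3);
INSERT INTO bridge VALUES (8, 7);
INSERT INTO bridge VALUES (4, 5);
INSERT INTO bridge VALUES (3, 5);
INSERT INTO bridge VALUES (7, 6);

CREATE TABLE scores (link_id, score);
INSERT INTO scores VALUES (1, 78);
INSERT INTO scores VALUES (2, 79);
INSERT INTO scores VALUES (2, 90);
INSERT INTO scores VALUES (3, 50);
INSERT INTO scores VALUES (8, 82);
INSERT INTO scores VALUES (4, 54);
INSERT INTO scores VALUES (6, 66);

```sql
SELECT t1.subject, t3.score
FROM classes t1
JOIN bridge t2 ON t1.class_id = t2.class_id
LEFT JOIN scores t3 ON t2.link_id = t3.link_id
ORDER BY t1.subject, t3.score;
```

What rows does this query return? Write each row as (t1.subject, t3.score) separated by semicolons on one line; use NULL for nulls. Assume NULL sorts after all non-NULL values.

(CS, 82); (CS, NULL); (CS, NULL); (Econ, NULL); (Hist, 50)

Evaluate left to right. First `classes t1 INNER JOIN bridge t2` on class_id: 5 row(s).
Then LEFT JOIN `scores t3` on link_id: each of those 5 rows is kept; rows whose t2.link_id has no match in t3 get NULL for t3's columns.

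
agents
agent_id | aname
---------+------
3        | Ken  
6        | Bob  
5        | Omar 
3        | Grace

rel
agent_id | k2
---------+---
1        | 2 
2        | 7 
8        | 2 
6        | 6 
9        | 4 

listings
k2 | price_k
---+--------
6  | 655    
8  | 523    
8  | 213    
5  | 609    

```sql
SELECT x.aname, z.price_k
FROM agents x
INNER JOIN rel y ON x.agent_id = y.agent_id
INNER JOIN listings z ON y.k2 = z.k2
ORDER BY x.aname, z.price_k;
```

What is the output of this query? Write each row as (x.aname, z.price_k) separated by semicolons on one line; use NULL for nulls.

Joins associate left-to-right: agents INNER JOIN rel on agent_id gives 1 intermediate row(s).
Then INNER JOIN `listings z` on k2: keep only rows whose y.k2 appears in z.

(Bob, 655)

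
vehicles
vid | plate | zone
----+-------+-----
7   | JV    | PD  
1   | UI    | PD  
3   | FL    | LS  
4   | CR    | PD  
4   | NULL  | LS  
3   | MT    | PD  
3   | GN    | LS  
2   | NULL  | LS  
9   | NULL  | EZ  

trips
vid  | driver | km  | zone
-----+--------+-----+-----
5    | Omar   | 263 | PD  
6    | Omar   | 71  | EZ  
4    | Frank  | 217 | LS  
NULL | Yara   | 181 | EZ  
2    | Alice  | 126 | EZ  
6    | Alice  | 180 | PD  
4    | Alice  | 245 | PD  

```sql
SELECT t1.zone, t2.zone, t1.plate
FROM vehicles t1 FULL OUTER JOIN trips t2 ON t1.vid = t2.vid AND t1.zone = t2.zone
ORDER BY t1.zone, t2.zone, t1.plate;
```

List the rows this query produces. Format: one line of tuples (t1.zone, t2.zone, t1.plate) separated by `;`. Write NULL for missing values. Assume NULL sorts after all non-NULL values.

(EZ, NULL, NULL); (LS, LS, NULL); (LS, NULL, FL); (LS, NULL, GN); (LS, NULL, NULL); (PD, PD, CR); (PD, NULL, JV); (PD, NULL, MT); (PD, NULL, UI); (NULL, EZ, NULL); (NULL, EZ, NULL); (NULL, EZ, NULL); (NULL, PD, NULL); (NULL, PD, NULL)

FULL OUTER JOIN keeps every row from both sides; unmatched rows get NULL for the other side's columns.
Matching on t1.vid = t2.vid AND t1.zone = t2.zone. A NULL in a compared column never satisfies the condition.
Matched pairs: 2; unmatched t1 rows kept: 7; unmatched t2 rows kept: 5.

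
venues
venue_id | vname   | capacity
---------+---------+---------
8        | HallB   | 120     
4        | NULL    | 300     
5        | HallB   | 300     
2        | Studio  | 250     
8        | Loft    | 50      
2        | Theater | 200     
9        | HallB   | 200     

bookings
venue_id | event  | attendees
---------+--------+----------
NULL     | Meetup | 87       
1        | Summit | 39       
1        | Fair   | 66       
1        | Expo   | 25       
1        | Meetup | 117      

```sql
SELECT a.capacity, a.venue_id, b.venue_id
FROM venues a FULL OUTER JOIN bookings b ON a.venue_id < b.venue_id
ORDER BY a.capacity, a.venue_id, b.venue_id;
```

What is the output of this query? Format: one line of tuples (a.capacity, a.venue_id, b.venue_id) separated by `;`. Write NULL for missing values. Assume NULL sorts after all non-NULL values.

(50, 8, NULL); (120, 8, NULL); (200, 2, NULL); (200, 9, NULL); (250, 2, NULL); (300, 4, NULL); (300, 5, NULL); (NULL, NULL, 1); (NULL, NULL, 1); (NULL, NULL, 1); (NULL, NULL, 1); (NULL, NULL, NULL)

FULL OUTER JOIN keeps every row from both sides; unmatched rows get NULL for the other side's columns.
Matching on a.venue_id < b.venue_id. A NULL in a compared column never satisfies the condition.
Matched pairs: 0; unmatched a rows kept: 7; unmatched b rows kept: 5.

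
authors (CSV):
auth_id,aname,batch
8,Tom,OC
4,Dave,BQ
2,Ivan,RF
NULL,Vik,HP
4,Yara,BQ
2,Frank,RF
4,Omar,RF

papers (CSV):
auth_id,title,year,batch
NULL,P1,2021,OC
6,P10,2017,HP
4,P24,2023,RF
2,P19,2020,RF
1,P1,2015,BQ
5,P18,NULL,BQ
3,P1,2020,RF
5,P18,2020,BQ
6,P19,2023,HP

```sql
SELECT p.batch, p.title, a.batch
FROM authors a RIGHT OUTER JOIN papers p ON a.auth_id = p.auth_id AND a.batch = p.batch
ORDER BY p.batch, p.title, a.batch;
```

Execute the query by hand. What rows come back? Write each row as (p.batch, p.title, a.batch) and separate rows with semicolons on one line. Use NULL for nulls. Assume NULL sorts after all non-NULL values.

(BQ, P1, NULL); (BQ, P18, NULL); (BQ, P18, NULL); (HP, P10, NULL); (HP, P19, NULL); (OC, P1, NULL); (RF, P1, NULL); (RF, P19, RF); (RF, P19, RF); (RF, P24, RF)

RIGHT JOIN keeps every row from `papers`; unmatched rows get NULL for `authors`'s columns.
Matching on a.auth_id = p.auth_id AND a.batch = p.batch. A NULL in a compared column never satisfies the condition.
- auth_id=8, batch=OC: no matching p row.
- auth_id=4, batch=BQ: no matching p row.
- auth_id=2, batch=RF: 1 matching p row(s), so 1 row(s) emitted.
- auth_id=NULL, batch=HP: no matching p row.
- auth_id=4, batch=BQ: no matching p row.
- auth_id=2, batch=RF: 1 matching p row(s), so 1 row(s) emitted.
- auth_id=4, batch=RF: 1 matching p row(s), so 1 row(s) emitted.
- 7 row(s) from p found no a partner → padded with NULL.
After projecting and ordering:
p.batch | p.title | a.batch
BQ | P1 | NULL
BQ | P18 | NULL
BQ | P18 | NULL
HP | P10 | NULL
HP | P19 | NULL
OC | P1 | NULL
RF | P1 | NULL
RF | P19 | RF
RF | P19 | RF
RF | P24 | RF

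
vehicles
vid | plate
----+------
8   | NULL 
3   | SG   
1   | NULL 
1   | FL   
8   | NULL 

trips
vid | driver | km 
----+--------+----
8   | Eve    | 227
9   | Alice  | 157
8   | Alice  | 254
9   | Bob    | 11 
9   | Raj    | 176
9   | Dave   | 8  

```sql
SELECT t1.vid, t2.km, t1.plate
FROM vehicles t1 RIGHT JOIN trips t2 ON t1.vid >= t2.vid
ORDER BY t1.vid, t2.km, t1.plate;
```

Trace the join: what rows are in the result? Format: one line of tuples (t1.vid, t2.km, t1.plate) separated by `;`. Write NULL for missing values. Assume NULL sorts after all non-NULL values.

(8, 227, NULL); (8, 227, NULL); (8, 254, NULL); (8, 254, NULL); (NULL, 8, NULL); (NULL, 11, NULL); (NULL, 157, NULL); (NULL, 176, NULL)

RIGHT JOIN keeps every row from `trips`; unmatched rows get NULL for `vehicles`'s columns.
Matching on t1.vid >= t2.vid.
Matched pairs: 4; unmatched t2 rows kept: 4.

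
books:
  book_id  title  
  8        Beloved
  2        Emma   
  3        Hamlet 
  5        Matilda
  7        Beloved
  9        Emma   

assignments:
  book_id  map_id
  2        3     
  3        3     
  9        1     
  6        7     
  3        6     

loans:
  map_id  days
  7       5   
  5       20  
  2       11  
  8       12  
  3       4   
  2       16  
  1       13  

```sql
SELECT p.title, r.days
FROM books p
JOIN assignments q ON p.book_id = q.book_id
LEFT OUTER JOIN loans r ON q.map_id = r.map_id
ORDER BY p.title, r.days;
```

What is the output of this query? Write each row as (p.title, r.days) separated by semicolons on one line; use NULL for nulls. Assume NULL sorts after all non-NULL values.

Step 1 — p INNER JOIN q on book_id → 4 row(s).
Then LEFT JOIN `loans r` on map_id: each of those 4 rows is kept; rows whose q.map_id has no match in r get NULL for r's columns.

(Emma, 4); (Emma, 13); (Hamlet, 4); (Hamlet, NULL)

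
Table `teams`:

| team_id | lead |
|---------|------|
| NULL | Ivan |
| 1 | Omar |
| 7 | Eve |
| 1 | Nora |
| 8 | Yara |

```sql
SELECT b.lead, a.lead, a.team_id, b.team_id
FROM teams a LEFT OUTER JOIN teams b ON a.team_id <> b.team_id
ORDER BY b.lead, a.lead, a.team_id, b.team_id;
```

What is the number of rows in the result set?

11

LEFT JOIN keeps every row from `teams a`; unmatched rows get NULL for `teams b`'s columns.
Matching on a.team_id <> b.team_id. A NULL in a compared column never satisfies the condition.
- a[0] team_id=NULL → no match; kept with NULLs on the b side.
- a[1] team_id=1 → 2 match(es) in b → 2 row(s).
- a[2] team_id=7 → 3 match(es) in b → 3 row(s).
- a[3] team_id=1 → 2 match(es) in b → 2 row(s).
- a[4] team_id=8 → 3 match(es) in b → 3 row(s).
Total: 10 matched + 1 padded = 11 rows.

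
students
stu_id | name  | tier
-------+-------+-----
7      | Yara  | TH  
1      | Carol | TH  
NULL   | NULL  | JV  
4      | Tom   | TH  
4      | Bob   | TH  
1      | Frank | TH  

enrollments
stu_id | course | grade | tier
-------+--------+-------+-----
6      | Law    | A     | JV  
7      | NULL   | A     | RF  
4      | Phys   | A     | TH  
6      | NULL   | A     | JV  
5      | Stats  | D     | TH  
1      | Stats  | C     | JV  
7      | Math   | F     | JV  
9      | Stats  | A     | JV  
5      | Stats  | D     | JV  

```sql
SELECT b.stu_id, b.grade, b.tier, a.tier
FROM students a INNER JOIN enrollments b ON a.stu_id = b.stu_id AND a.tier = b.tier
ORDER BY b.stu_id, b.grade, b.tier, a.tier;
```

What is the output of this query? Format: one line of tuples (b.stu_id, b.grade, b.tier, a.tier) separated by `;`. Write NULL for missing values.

INNER JOIN keeps only pairs where the ON condition holds.
Matching on a.stu_id = b.stu_id AND a.tier = b.tier. A NULL in a compared column never satisfies the condition.
Matched pairs: 2.

(4, A, TH, TH); (4, A, TH, TH)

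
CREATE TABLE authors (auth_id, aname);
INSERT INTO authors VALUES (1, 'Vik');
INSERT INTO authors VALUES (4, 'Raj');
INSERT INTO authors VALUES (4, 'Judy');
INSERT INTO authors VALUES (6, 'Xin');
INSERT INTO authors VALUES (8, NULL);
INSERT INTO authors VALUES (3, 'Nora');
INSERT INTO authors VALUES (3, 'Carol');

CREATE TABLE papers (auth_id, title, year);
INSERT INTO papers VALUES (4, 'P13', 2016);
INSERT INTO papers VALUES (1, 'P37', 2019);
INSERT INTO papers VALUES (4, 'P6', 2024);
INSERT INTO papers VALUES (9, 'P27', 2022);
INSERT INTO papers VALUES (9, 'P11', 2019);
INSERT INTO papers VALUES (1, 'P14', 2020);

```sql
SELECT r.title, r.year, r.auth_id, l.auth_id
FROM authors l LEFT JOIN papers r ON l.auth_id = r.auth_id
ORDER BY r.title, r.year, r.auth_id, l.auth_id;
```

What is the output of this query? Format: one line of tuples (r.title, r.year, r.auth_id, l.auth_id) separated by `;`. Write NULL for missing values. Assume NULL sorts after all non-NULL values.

(P13, 2016, 4, 4); (P13, 2016, 4, 4); (P14, 2020, 1, 1); (P37, 2019, 1, 1); (P6, 2024, 4, 4); (P6, 2024, 4, 4); (NULL, NULL, NULL, 3); (NULL, NULL, NULL, 3); (NULL, NULL, NULL, 6); (NULL, NULL, NULL, 8)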